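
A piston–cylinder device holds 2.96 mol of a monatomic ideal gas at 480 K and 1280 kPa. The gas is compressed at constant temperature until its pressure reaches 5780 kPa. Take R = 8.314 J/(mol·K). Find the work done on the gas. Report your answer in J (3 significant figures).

W ≈ 17800 J

Isothermal process: W = nRT ln(V₂/V₁) = nRT ln(P₁/P₂).
W = (2.96)(8.314)(480) × ln(1280/5780)
  = 11813 × ln(0.2215) = 11813 × -1.508
W_by_gas = -17808 J; work on gas = −W_by = 17808 J.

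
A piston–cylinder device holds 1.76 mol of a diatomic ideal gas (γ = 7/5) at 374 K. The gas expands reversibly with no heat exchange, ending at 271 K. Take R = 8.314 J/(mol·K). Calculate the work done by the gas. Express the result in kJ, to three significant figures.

W ≈ 3.77 kJ

Adiabatic ⇒ Q = 0, so W_by = −ΔU = nCᵥ(T₁ − T₂).
Cᵥ = 5R/2 = 20.79 J/(mol·K).
W = (1.76)(20.79)(374 − 271) = 3768 J.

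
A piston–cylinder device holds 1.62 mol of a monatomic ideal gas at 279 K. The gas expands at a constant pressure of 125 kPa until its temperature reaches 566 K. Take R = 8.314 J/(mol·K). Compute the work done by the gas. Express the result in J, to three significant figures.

W ≈ 3870 J

Isobaric: W = P ΔV = nR ΔT.
W = (1.62)(8.314)(566 − 279) = 3866 J.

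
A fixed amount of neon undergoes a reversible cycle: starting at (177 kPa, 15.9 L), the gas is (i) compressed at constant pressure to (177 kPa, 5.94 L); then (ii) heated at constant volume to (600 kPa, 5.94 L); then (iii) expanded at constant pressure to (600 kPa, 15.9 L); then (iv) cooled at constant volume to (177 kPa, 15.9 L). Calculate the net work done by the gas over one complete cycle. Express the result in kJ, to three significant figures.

W_net ≈ 4.21 kJ

Constant-volume legs do no work.
W(i) = (177)(5.94 − 15.9) = -1763 J; W(iii) = (600)(15.9 − 5.94) = 5976 J.
W_net = -1763 + 5976 = 4213 J (the clockwise enclosed area).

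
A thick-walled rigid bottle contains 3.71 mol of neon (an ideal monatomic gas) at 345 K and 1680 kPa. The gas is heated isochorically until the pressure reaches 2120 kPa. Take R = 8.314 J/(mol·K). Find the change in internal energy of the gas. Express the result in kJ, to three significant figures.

ΔU ≈ 4.18 kJ

Constant volume ⇒ W = 0, so Q = ΔU = nCᵥΔT with Cᵥ = 3R/2 = 12.47 J/(mol·K).
At constant V, T₂/T₁ = P₂/P₁ ⇒ ΔT = T₁(P₂/P₁ − 1) = 345·(2120/1680 − 1) = 90.36 K.
ΔU = (3.71)(12.47)(90.36) = 4181 J.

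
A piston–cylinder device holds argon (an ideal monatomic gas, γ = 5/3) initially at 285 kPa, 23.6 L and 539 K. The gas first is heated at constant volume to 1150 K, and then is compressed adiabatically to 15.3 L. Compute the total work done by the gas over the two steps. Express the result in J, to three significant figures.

Step 1 (isochoric): W = 0 (constant volume).
After step 1: P = 608.1 kPa (V unchanged).
Step 2 (adiabatic): W = (P₁V₁ − P₂V₂)/(γ−1) = (14350 − 19158)/0.667 = -7211 J.
W_total = 0 − 7211 = -7211 J.

W_total ≈ -7210 J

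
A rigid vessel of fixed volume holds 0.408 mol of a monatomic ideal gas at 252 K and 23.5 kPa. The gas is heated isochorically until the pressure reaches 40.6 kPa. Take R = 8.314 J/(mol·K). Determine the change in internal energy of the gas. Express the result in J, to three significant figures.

Constant volume ⇒ W = 0, so Q = ΔU = nCᵥΔT with Cᵥ = 3R/2 = 12.47 J/(mol·K).
At constant V, T₂/T₁ = P₂/P₁ ⇒ ΔT = T₁(P₂/P₁ − 1) = 252·(40.6/23.5 − 1) = 183.4 K.
ΔU = (0.408)(12.47)(183.4) = 933 J.

ΔU ≈ 933 J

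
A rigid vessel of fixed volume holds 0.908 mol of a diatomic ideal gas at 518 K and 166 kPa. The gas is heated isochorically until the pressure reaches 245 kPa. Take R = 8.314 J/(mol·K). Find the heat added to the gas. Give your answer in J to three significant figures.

Q ≈ 4650 J

Constant volume ⇒ W = 0, so Q = ΔU = nCᵥΔT with Cᵥ = 5R/2 = 20.79 J/(mol·K).
At constant V, T₂/T₁ = P₂/P₁ ⇒ ΔT = T₁(P₂/P₁ − 1) = 518·(245/166 − 1) = 246.5 K.
ΔU = (0.908)(20.79)(246.5) = 4652 J.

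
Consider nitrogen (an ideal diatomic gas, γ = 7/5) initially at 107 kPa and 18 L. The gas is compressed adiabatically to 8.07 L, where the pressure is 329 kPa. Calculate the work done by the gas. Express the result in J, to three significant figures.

Adiabatic: W = (P₁V₁ − P₂V₂)/(γ − 1) with γ = 7/5.
P₁V₁ = 1926 J, P₂V₂ = 2655 J.
W = (1926 − 2655) / 0.4 = -1823 J.

W ≈ -1820 J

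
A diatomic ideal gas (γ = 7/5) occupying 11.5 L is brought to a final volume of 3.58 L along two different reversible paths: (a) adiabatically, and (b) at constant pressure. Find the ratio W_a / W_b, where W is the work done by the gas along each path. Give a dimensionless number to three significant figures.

W_a / W_b ≈ 2.16

Path (a) adiabatic: W = P₁V₁(1 − (V₁/V₂)^(γ−1))/(γ−1) → W_a/(P₁V₁) = -1.487.
Path (b) isobaric: W = P₁(V₂ − V₁) → W_b/(P₁V₁) = -0.6887.
W_a / W_b = -1.487 / -0.6887 = 2.159.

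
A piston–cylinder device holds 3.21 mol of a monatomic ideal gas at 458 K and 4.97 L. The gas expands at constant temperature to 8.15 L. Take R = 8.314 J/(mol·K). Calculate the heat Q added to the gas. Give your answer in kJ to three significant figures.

Isothermal ⇒ ΔU = 0, so Q = W = nRT ln(V₂/V₁).
Q = (3.21)(8.314)(458) ln(8.15/4.97) = 12223 × 0.4946 = 6046 J.

Q ≈ 6.05 kJ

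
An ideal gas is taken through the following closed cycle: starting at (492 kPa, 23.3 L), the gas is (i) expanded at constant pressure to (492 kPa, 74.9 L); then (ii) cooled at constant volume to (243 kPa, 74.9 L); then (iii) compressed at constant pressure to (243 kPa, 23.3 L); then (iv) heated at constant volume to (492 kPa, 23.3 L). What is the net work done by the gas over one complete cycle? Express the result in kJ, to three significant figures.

W_net ≈ 12.8 kJ

Constant-volume legs do no work.
W(i) = (492)(74.9 − 23.3) = 25387 J; W(iii) = (243)(23.3 − 74.9) = -12539 J.
W_net = 25387 − 12539 = 12848 J (the clockwise enclosed area).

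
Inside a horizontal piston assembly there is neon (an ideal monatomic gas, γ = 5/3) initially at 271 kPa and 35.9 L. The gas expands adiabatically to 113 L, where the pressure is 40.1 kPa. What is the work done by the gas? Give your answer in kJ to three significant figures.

W ≈ 7.80 kJ

Adiabatic: W = (P₁V₁ − P₂V₂)/(γ − 1) with γ = 5/3.
P₁V₁ = 9729 J, P₂V₂ = 4531 J.
W = (9729 − 4531) / 0.6667 = 7796 J.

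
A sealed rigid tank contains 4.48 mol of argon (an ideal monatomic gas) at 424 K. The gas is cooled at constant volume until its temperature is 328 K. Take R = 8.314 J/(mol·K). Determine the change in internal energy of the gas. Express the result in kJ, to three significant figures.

Constant volume ⇒ W = 0, so Q = ΔU = nCᵥΔT with Cᵥ = 3R/2 = 12.47 J/(mol·K).
ΔU = (4.48)(12.47)(328 − 424) = -5364 J.

ΔU ≈ -5.36 kJ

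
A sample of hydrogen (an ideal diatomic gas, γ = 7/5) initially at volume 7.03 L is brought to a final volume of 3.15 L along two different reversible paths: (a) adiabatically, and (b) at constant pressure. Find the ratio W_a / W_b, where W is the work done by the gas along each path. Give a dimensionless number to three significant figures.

Path (a) adiabatic: W = P₁V₁(1 − (V₁/V₂)^(γ−1))/(γ−1) → W_a/(P₁V₁) = -0.9467.
Path (b) isobaric: W = P₁(V₂ − V₁) → W_b/(P₁V₁) = -0.5519.
W_a / W_b = -0.9467 / -0.5519 = 1.715.

W_a / W_b ≈ 1.72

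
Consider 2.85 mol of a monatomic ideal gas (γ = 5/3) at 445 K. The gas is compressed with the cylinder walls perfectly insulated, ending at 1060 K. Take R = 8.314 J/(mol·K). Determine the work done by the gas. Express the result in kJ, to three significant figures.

Adiabatic ⇒ Q = 0, so W_by = −ΔU = nCᵥ(T₁ − T₂).
Cᵥ = 3R/2 = 12.47 J/(mol·K).
W = (2.85)(12.47)(445 − 1060) = -21859 J.

W ≈ -21.9 kJ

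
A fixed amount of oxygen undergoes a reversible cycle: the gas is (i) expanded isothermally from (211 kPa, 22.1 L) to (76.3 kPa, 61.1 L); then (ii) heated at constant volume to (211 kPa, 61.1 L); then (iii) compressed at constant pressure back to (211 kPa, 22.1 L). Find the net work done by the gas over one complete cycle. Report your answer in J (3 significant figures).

W_net ≈ -3490 J

Leg (i): W = PᵢVᵢ ln(V_f/Vᵢ) = (4663) ln(61.1/22.1) = 4742 J.
Leg (ii): W = 0.
Leg (iii): W = PΔV = (211)(22.1 − 61.1) = -8229 J.
W_net = 4742 − 8229 = -3487 J.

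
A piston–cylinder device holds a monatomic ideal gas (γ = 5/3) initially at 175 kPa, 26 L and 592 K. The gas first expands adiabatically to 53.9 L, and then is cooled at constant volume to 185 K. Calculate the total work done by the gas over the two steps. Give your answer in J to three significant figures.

Step 1 (adiabatic): W = (P₁V₁ − P₂V₂)/(γ−1) = (4550 − 2799)/0.667 = 2627 J.
Step 2 (isochoric): W = 0 (constant volume).
W_total = 2627 + 0 = 2627 J.

W_total ≈ 2630 J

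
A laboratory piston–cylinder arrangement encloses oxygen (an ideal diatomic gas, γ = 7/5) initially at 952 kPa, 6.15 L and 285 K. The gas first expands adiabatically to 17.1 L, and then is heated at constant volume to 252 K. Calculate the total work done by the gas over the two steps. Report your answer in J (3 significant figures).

Step 1 (adiabatic): W = (P₁V₁ − P₂V₂)/(γ−1) = (5855 − 3889)/0.4 = 4914 J.
Step 2 (isochoric): W = 0 (constant volume).
W_total = 4914 + 0 = 4914 J.

W_total ≈ 4910 J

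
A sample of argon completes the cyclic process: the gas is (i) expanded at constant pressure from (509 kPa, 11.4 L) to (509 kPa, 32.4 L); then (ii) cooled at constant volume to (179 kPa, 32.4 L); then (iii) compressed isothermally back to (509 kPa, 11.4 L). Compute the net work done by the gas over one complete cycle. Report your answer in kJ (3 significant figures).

Leg (i): W = PΔV = (509)(32.4 − 11.4) = 10689 J.
Leg (ii): W = 0.
Leg (iii): W = PᵢVᵢ ln(V_f/Vᵢ) = (5800) ln(11.4/32.4) = -6058 J.
W_net = 10689 − 6058 = 4631 J.

W_net ≈ 4.63 kJ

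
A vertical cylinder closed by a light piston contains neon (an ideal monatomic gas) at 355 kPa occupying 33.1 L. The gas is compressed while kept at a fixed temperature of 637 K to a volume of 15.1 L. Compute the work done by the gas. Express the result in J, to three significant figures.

Isothermal: W = nRT ln(V₂/V₁) = P₁V₁ ln(V₂/V₁).
P₁V₁ = (355 kPa)(33.1 L) = 11750 J.
W = 11750 × ln(15.1/33.1) = 11750 × -0.7848
W_by_gas = -9222 J.

W ≈ -9220 J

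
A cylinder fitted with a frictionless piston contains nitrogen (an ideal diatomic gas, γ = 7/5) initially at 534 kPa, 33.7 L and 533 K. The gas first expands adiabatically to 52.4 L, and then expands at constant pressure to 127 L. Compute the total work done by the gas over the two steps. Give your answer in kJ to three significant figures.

W_total ≈ 28.8 kJ

Step 1 (adiabatic): W = (P₁V₁ − P₂V₂)/(γ−1) = (17996 − 15083)/0.4 = 7282 J.
After step 1: P = 287.8 kPa, V = 52.4 L, T = 446.7 K.
Step 2 (isobaric): W = PΔV = (287.8 kPa)(127 − 52.4 L) = 21473 J.
W_total = 7282 + 21473 = 28755 J.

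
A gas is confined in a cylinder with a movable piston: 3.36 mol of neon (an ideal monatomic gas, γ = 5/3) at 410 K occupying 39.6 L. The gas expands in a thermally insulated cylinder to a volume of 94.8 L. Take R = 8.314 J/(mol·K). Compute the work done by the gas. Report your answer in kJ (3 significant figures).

Adiabatic: TV^(γ−1) = const with γ = 5/3.
T₂ = T₁ (V₁/V₂)^(γ−1) = 410 × (39.6/94.8)^0.667 = 410 × 0.5588 = 229.1 K.
W_by = nCᵥ(T₁ − T₂) = (3.36)(12.47)(410 − 229.1) = 7580 J.

W ≈ 7.58 kJ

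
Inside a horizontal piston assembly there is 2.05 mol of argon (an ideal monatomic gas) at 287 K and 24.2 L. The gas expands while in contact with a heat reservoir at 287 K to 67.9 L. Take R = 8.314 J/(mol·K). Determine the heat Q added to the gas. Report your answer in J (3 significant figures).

Isothermal ⇒ ΔU = 0, so Q = W = nRT ln(V₂/V₁).
Q = (2.05)(8.314)(287) ln(67.9/24.2) = 4892 × 1.032 = 5047 J.

Q ≈ 5050 J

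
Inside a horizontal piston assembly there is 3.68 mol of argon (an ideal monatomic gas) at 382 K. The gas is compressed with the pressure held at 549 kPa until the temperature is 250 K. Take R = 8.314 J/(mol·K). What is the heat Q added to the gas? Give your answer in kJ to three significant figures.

Isobaric: W = nRΔT = (3.68)(8.314)(-132) = -4039 J.
ΔU = nCᵥΔT with Cᵥ = 3R/2: ΔU = (3.68)(12.47)(-132) = -6058 J.
Q = ΔU + W = -6058 − 4039 = -10097 J.

Q ≈ -10.1 kJ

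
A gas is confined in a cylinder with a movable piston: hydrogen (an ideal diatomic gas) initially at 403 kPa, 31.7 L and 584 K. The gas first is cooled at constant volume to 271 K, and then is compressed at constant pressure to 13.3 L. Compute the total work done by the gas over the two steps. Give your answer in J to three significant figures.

W_total ≈ -3440 J

Step 1 (isochoric): W = 0 (constant volume).
After step 1: P = 187 kPa (V unchanged).
Step 2 (isobaric): W = PΔV = (187 kPa)(13.3 − 31.7 L) = -3441 J.
W_total = 0 − 3441 = -3441 J.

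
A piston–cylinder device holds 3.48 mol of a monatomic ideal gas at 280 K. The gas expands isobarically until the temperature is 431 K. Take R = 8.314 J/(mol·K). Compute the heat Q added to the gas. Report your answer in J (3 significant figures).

Isobaric: W = nRΔT = (3.48)(8.314)(151) = 4369 J.
ΔU = nCᵥΔT with Cᵥ = 3R/2: ΔU = (3.48)(12.47)(151) = 6553 J.
Q = ΔU + W = 6553 + 4369 = 10922 J.

Q ≈ 10900 J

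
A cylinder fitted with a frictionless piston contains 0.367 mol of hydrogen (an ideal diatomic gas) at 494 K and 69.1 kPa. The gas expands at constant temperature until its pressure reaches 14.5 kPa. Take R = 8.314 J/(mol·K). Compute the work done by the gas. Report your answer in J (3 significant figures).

W ≈ 2350 J

Isothermal process: W = nRT ln(V₂/V₁) = nRT ln(P₁/P₂).
W = (0.367)(8.314)(494) × ln(69.1/14.5)
  = 1507 × ln(4.766) = 1507 × 1.561
W_by_gas = 2354 J.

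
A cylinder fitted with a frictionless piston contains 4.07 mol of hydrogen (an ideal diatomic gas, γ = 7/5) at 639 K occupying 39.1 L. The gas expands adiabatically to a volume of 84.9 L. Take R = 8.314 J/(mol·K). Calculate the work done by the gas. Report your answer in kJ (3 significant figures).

W ≈ 14.4 kJ

Adiabatic: TV^(γ−1) = const with γ = 7/5.
T₂ = T₁ (V₁/V₂)^(γ−1) = 639 × (39.1/84.9)^0.4 = 639 × 0.7333 = 468.6 K.
W_by = nCᵥ(T₁ − T₂) = (4.07)(20.79)(639 − 468.6) = 14414 J.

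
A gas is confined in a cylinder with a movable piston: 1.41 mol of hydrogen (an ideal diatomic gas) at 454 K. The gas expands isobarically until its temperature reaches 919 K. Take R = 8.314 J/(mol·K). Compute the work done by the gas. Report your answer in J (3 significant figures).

W ≈ 5450 J

Isobaric: W = P ΔV = nR ΔT.
W = (1.41)(8.314)(919 − 454) = 5451 J.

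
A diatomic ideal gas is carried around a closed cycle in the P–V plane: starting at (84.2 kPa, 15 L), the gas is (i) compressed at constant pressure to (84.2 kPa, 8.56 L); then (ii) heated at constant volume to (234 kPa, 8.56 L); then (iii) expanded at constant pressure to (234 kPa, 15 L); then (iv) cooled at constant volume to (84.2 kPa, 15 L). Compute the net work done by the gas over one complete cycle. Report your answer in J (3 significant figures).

Constant-volume legs do no work.
W(i) = (84.2)(8.56 − 15) = -542.2 J; W(iii) = (234)(15 − 8.56) = 1507 J.
W_net = -542.2 + 1507 = 964.7 J (the clockwise enclosed area).

W_net ≈ 965 J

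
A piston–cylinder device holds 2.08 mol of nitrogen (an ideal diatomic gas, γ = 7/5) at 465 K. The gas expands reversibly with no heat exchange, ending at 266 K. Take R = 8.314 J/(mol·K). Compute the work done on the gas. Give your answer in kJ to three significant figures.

Adiabatic ⇒ Q = 0, so W_by = −ΔU = nCᵥ(T₁ − T₂).
Cᵥ = 5R/2 = 20.79 J/(mol·K).
W = (2.08)(20.79)(465 − 266) = 8603 J.
Work on gas = −W_by = -8603 J.

W ≈ -8.60 kJ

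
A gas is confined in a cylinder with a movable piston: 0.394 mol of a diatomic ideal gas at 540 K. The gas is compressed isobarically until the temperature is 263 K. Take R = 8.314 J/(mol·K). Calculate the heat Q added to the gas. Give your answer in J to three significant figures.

Isobaric: W = nRΔT = (0.394)(8.314)(-277) = -907.4 J.
ΔU = nCᵥΔT with Cᵥ = 5R/2: ΔU = (0.394)(20.79)(-277) = -2268 J.
Q = ΔU + W = -2268 − 907.4 = -3176 J.

Q ≈ -3180 J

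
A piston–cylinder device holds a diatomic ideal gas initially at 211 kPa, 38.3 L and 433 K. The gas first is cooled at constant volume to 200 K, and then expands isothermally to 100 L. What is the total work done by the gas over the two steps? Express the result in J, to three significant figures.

W_total ≈ 3580 J

Step 1 (isochoric): W = 0 (constant volume).
After step 1: P = 97.46 kPa (V unchanged).
Step 2 (isothermal): W = P₁V₁ ln(V₂/V₁) = (3733) ln(100/38.3) = 3582 J.
W_total = 0 + 3582 = 3582 J.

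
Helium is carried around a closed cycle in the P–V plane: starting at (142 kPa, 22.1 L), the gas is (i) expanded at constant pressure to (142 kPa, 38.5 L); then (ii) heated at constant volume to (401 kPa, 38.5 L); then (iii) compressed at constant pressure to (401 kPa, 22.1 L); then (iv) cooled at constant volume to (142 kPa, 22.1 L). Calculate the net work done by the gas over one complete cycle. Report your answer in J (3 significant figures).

W_net ≈ -4250 J

Constant-volume legs do no work.
W(i) = (142)(38.5 − 22.1) = 2329 J; W(iii) = (401)(22.1 − 38.5) = -6576 J.
W_net = 2329 − 6576 = -4248 J (the counter-clockwise enclosed area).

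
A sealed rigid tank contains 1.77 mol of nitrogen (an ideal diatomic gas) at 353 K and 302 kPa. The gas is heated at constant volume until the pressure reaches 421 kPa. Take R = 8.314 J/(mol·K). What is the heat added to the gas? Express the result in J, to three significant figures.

Constant volume ⇒ W = 0, so Q = ΔU = nCᵥΔT with Cᵥ = 5R/2 = 20.79 J/(mol·K).
At constant V, T₂/T₁ = P₂/P₁ ⇒ ΔT = T₁(P₂/P₁ − 1) = 353·(421/302 − 1) = 139.1 K.
ΔU = (1.77)(20.79)(139.1) = 5117 J.

Q ≈ 5120 J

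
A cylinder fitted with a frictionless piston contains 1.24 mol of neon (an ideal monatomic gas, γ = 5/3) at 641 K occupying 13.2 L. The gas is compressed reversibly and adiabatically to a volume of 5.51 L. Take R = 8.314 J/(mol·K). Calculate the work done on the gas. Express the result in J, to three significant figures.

Adiabatic: TV^(γ−1) = const with γ = 5/3.
T₂ = T₁ (V₁/V₂)^(γ−1) = 641 × (13.2/5.51)^0.667 = 641 × 1.79 = 1148 K.
W_by = nCᵥ(T₁ − T₂) = (1.24)(12.47)(641 − 1148) = -7835 J.
Work on gas = −W_by = 7835 J.

W ≈ 7830 J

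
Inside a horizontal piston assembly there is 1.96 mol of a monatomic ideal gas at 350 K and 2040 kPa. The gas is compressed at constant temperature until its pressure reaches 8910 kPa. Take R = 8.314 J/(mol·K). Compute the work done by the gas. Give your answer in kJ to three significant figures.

W ≈ -8.41 kJ

Isothermal process: W = nRT ln(V₂/V₁) = nRT ln(P₁/P₂).
W = (1.96)(8.314)(350) × ln(2040/8910)
  = 5703 × ln(0.229) = 5703 × -1.474
W_by_gas = -8408 J.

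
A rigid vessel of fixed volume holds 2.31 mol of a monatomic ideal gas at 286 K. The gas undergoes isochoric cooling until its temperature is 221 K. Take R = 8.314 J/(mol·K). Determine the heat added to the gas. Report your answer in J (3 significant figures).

Constant volume ⇒ W = 0, so Q = ΔU = nCᵥΔT with Cᵥ = 3R/2 = 12.47 J/(mol·K).
ΔU = (2.31)(12.47)(221 − 286) = -1873 J.

Q ≈ -1870 J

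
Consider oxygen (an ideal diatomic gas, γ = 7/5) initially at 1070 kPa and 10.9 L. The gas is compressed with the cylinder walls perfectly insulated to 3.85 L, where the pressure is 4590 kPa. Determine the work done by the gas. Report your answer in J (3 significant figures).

W ≈ -15000 J

Adiabatic: W = (P₁V₁ − P₂V₂)/(γ − 1) with γ = 7/5.
P₁V₁ = 11663 J, P₂V₂ = 17672 J.
W = (11663 − 17672) / 0.4 = -15021 J.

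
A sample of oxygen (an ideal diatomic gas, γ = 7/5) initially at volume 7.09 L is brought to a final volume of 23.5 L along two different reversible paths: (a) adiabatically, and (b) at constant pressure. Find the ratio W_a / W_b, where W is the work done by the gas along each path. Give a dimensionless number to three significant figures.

W_a / W_b ≈ 0.411

Path (a) adiabatic: W = P₁V₁(1 − (V₁/V₂)^(γ−1))/(γ−1) → W_a/(P₁V₁) = 0.952.
Path (b) isobaric: W = P₁(V₂ − V₁) → W_b/(P₁V₁) = 2.315.
W_a / W_b = 0.952 / 2.315 = 0.4113.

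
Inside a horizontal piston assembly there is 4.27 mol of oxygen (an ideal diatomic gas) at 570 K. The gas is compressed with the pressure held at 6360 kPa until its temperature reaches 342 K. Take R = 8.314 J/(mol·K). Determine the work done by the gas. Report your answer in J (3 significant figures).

W ≈ -8090 J

Isobaric: W = P ΔV = nR ΔT.
W = (4.27)(8.314)(342 − 570) = -8094 J.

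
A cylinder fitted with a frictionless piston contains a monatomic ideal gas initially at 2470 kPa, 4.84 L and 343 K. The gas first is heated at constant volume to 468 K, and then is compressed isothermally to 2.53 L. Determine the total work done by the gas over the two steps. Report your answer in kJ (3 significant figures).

Step 1 (isochoric): W = 0 (constant volume).
After step 1: P = 3370 kPa (V unchanged).
Step 2 (isothermal): W = P₁V₁ ln(V₂/V₁) = (16312) ln(2.53/4.84) = -10581 J.
W_total = 0 − 10581 = -10581 J.

W_total ≈ -10.6 kJ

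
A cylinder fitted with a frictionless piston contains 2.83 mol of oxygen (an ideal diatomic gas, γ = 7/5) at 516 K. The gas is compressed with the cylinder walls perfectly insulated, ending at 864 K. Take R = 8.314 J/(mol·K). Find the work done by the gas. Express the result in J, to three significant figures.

W ≈ -20500 J

Adiabatic ⇒ Q = 0, so W_by = −ΔU = nCᵥ(T₁ − T₂).
Cᵥ = 5R/2 = 20.79 J/(mol·K).
W = (2.83)(20.79)(516 − 864) = -20470 J.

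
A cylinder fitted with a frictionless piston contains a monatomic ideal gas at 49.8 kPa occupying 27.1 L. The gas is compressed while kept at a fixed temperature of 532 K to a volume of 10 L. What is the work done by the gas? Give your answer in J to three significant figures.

W ≈ -1350 J

Isothermal: W = nRT ln(V₂/V₁) = P₁V₁ ln(V₂/V₁).
P₁V₁ = (49.8 kPa)(27.1 L) = 1350 J.
W = 1350 × ln(10/27.1) = 1350 × -0.9969
W_by_gas = -1345 J.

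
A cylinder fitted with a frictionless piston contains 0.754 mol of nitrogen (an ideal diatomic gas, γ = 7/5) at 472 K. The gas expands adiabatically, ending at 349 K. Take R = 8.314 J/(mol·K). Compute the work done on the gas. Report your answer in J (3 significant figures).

Adiabatic ⇒ Q = 0, so W_by = −ΔU = nCᵥ(T₁ − T₂).
Cᵥ = 5R/2 = 20.79 J/(mol·K).
W = (0.754)(20.79)(472 − 349) = 1928 J.
Work on gas = −W_by = -1928 J.

W ≈ -1930 J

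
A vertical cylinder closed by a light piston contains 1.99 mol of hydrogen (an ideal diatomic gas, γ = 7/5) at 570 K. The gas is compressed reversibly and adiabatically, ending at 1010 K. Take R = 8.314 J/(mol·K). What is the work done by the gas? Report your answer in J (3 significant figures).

W ≈ -18200 J

Adiabatic ⇒ Q = 0, so W_by = −ΔU = nCᵥ(T₁ − T₂).
Cᵥ = 5R/2 = 20.79 J/(mol·K).
W = (1.99)(20.79)(570 − 1010) = -18199 J.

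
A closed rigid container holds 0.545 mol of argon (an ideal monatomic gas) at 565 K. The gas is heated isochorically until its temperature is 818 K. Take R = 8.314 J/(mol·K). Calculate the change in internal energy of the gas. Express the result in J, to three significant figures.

ΔU ≈ 1720 J

Constant volume ⇒ W = 0, so Q = ΔU = nCᵥΔT with Cᵥ = 3R/2 = 12.47 J/(mol·K).
ΔU = (0.545)(12.47)(818 − 565) = 1720 J.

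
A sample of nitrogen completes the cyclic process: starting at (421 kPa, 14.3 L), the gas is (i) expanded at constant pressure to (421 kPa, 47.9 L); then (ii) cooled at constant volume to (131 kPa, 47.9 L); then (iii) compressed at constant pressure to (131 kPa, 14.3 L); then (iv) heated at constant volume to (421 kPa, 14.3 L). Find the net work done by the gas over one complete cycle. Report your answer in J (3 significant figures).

W_net ≈ 9740 J

Constant-volume legs do no work.
W(i) = (421)(47.9 − 14.3) = 14146 J; W(iii) = (131)(14.3 − 47.9) = -4402 J.
W_net = 14146 − 4402 = 9744 J (the clockwise enclosed area).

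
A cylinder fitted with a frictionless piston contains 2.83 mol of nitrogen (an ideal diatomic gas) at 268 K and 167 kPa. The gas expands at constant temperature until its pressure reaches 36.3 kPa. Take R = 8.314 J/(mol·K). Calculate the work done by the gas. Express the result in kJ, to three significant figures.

Isothermal process: W = nRT ln(V₂/V₁) = nRT ln(P₁/P₂).
W = (2.83)(8.314)(268) × ln(167/36.3)
  = 6306 × ln(4.601) = 6306 × 1.526
W_by_gas = 9624 J.

W ≈ 9.62 kJ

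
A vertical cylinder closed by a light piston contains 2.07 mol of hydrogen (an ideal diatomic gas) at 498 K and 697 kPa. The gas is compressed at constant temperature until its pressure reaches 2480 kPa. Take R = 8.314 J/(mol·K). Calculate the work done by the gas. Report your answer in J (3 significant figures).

W ≈ -10900 J

Isothermal process: W = nRT ln(V₂/V₁) = nRT ln(P₁/P₂).
W = (2.07)(8.314)(498) × ln(697/2480)
  = 8571 × ln(0.281) = 8571 × -1.269
W_by_gas = -10878 J.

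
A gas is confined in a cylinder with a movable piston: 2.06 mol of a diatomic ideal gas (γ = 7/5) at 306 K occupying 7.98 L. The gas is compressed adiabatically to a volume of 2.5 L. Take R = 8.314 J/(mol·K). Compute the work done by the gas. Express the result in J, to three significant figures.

W ≈ -7740 J

Adiabatic: TV^(γ−1) = const with γ = 7/5.
T₂ = T₁ (V₁/V₂)^(γ−1) = 306 × (7.98/2.5)^0.4 = 306 × 1.591 = 486.8 K.
W_by = nCᵥ(T₁ − T₂) = (2.06)(20.79)(306 − 486.8) = -7741 J.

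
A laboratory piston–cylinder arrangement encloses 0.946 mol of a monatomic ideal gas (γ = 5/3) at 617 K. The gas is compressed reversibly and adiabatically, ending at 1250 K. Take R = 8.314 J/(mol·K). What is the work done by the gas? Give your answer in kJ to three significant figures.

W ≈ -7.47 kJ

Adiabatic ⇒ Q = 0, so W_by = −ΔU = nCᵥ(T₁ − T₂).
Cᵥ = 3R/2 = 12.47 J/(mol·K).
W = (0.946)(12.47)(617 − 1250) = -7468 J.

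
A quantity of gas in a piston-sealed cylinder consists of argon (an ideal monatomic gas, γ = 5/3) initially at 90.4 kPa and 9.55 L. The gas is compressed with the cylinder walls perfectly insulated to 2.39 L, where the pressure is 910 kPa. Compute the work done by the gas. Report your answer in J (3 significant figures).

Adiabatic: W = (P₁V₁ − P₂V₂)/(γ − 1) with γ = 5/3.
P₁V₁ = 863.3 J, P₂V₂ = 2175 J.
W = (863.3 − 2175) / 0.6667 = -1967 J.

W ≈ -1970 J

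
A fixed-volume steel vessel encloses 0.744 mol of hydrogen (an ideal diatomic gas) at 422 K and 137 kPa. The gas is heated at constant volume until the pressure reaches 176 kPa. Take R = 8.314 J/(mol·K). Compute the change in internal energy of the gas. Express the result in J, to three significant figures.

ΔU ≈ 1860 J

Constant volume ⇒ W = 0, so Q = ΔU = nCᵥΔT with Cᵥ = 5R/2 = 20.79 J/(mol·K).
At constant V, T₂/T₁ = P₂/P₁ ⇒ ΔT = T₁(P₂/P₁ − 1) = 422·(176/137 − 1) = 120.1 K.
ΔU = (0.744)(20.79)(120.1) = 1858 J.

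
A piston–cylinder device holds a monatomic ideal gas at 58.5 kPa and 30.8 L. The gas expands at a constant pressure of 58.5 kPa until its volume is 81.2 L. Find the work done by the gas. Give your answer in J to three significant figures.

Isobaric: W = P ΔV.
W = (58.5 kPa)(81.2 − 30.8 L) = (58.5)(50.4) = 2948 J.

W ≈ 2950 J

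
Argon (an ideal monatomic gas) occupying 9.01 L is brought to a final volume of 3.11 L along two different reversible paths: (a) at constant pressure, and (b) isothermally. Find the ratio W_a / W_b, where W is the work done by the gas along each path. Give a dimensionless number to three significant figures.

Path (a) isobaric: W = P₁(V₂ − V₁) → W_a/(P₁V₁) = -0.6548.
Path (b) isothermal: W = P₁V₁ ln(V₂/V₁) → W_b/(P₁V₁) = -1.064.
W_a / W_b = -0.6548 / -1.064 = 0.6156.

W_a / W_b ≈ 0.616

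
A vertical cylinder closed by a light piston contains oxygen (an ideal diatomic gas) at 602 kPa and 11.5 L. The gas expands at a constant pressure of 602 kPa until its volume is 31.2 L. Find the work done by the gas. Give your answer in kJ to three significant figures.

W ≈ 11.9 kJ

Isobaric: W = P ΔV.
W = (602 kPa)(31.2 − 11.5 L) = (602)(19.7) = 11859 J.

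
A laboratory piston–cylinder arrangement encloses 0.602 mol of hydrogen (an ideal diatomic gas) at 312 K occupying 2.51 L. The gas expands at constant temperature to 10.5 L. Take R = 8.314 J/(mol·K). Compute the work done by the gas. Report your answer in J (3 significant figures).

Isothermal: W = nRT ln(V₂/V₁).
W = (0.602)(8.314)(312) × ln(10.5/2.51)
  = 1562 × 1.431
W_by_gas = 2235 J.

W ≈ 2230 J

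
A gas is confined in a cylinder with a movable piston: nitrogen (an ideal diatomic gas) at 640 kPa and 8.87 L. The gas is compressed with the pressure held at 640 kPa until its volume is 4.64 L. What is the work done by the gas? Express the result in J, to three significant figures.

Isobaric: W = P ΔV.
W = (640 kPa)(4.64 − 8.87 L) = (640)(-4.23) = -2707 J.

W ≈ -2710 J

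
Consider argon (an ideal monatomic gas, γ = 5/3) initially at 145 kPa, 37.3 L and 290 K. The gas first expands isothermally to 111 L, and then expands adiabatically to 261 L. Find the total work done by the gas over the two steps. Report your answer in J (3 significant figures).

Step 1 (isothermal): W = P₁V₁ ln(V₂/V₁) = (5408) ln(111/37.3) = 5898 J.
After step 1: P = 48.73 kPa, V = 111 L, T = 290 K.
Step 2 (adiabatic): W = (P₁V₁ − P₂V₂)/(γ−1) = (5408 − 3059)/0.667 = 3525 J.
W_total = 5898 + 3525 = 9423 J.

W_total ≈ 9420 J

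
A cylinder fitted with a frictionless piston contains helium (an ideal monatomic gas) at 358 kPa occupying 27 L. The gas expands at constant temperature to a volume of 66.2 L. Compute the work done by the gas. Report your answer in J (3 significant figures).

Isothermal: W = nRT ln(V₂/V₁) = P₁V₁ ln(V₂/V₁).
P₁V₁ = (358 kPa)(27 L) = 9666 J.
W = 9666 × ln(66.2/27) = 9666 × 0.8968
W_by_gas = 8669 J.

W ≈ 8670 J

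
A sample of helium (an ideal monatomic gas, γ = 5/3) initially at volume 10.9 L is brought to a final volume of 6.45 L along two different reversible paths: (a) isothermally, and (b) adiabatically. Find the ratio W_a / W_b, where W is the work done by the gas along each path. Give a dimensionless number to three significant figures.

Path (a) isothermal: W = P₁V₁ ln(V₂/V₁) → W_a/(P₁V₁) = -0.5247.
Path (b) adiabatic: W = P₁V₁(1 − (V₁/V₂)^(γ−1))/(γ−1) → W_b/(P₁V₁) = -0.6282.
W_a / W_b = -0.5247 / -0.6282 = 0.8353.

W_a / W_b ≈ 0.835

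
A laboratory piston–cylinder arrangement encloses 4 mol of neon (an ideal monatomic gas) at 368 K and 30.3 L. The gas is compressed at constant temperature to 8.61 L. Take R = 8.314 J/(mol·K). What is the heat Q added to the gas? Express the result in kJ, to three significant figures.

Isothermal ⇒ ΔU = 0, so Q = W = nRT ln(V₂/V₁).
Q = (4)(8.314)(368) ln(8.61/30.3) = 12238 × -1.258 = -15398 J.

Q ≈ -15.4 kJ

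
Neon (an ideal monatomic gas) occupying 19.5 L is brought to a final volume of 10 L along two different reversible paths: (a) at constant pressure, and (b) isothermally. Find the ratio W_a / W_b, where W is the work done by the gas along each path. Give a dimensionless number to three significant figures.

Path (a) isobaric: W = P₁(V₂ − V₁) → W_a/(P₁V₁) = -0.4872.
Path (b) isothermal: W = P₁V₁ ln(V₂/V₁) → W_b/(P₁V₁) = -0.6678.
W_a / W_b = -0.4872 / -0.6678 = 0.7295.

W_a / W_b ≈ 0.729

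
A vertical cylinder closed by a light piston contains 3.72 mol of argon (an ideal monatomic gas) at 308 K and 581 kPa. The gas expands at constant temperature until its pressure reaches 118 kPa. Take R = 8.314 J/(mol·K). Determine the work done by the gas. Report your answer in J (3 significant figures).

Isothermal process: W = nRT ln(V₂/V₁) = nRT ln(P₁/P₂).
W = (3.72)(8.314)(308) × ln(581/118)
  = 9526 × ln(4.924) = 9526 × 1.594
W_by_gas = 15185 J.

W ≈ 15200 J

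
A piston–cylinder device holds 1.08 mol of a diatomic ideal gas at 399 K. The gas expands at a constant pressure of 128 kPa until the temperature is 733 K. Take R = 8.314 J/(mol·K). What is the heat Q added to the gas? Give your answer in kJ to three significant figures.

Isobaric: W = nRΔT = (1.08)(8.314)(334) = 2999 J.
ΔU = nCᵥΔT with Cᵥ = 5R/2: ΔU = (1.08)(20.79)(334) = 7498 J.
Q = ΔU + W = 7498 + 2999 = 10497 J.

Q ≈ 10.5 kJ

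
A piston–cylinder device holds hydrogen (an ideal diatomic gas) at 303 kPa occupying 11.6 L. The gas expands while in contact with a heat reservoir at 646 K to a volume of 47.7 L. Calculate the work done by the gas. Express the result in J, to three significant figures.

Isothermal: W = nRT ln(V₂/V₁) = P₁V₁ ln(V₂/V₁).
P₁V₁ = (303 kPa)(11.6 L) = 3515 J.
W = 3515 × ln(47.7/11.6) = 3515 × 1.414
W_by_gas = 4970 J.

W ≈ 4970 J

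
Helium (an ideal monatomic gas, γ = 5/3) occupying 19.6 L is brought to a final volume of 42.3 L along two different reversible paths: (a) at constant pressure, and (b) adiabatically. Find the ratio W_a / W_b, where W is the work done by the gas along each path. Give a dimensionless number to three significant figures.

W_a / W_b ≈ 1.92

Path (a) isobaric: W = P₁(V₂ − V₁) → W_a/(P₁V₁) = 1.158.
Path (b) adiabatic: W = P₁V₁(1 − (V₁/V₂)^(γ−1))/(γ−1) → W_b/(P₁V₁) = 0.6018.
W_a / W_b = 1.158 / 0.6018 = 1.924.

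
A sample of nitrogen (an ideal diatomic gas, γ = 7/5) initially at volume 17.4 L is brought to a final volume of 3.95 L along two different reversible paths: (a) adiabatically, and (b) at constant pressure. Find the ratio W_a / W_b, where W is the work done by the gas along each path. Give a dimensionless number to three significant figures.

Path (a) adiabatic: W = P₁V₁(1 − (V₁/V₂)^(γ−1))/(γ−1) → W_a/(P₁V₁) = -2.024.
Path (b) isobaric: W = P₁(V₂ − V₁) → W_b/(P₁V₁) = -0.773.
W_a / W_b = -2.024 / -0.773 = 2.618.

W_a / W_b ≈ 2.62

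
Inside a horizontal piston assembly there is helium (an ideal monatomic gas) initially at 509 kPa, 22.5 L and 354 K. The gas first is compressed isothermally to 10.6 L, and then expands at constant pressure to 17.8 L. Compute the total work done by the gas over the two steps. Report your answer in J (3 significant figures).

W_total ≈ -841 J

Step 1 (isothermal): W = P₁V₁ ln(V₂/V₁) = (11452) ln(10.6/22.5) = -8620 J.
After step 1: P = 1080 kPa, V = 10.6 L, T = 354 K.
Step 2 (isobaric): W = PΔV = (1080 kPa)(17.8 − 10.6 L) = 7779 J.
W_total = -8620 + 7779 = -840.8 J.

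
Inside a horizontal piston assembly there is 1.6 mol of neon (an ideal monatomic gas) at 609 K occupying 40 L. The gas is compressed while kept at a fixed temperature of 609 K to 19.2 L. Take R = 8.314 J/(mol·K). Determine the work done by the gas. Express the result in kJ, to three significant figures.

W ≈ -5.95 kJ

Isothermal: W = nRT ln(V₂/V₁).
W = (1.6)(8.314)(609) × ln(19.2/40)
  = 8101 × -0.734
W_by_gas = -5946 J.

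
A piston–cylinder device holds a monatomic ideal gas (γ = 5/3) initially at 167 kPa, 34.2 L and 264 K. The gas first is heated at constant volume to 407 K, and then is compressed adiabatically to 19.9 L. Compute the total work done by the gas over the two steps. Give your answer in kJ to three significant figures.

W_total ≈ -5.74 kJ

Step 1 (isochoric): W = 0 (constant volume).
After step 1: P = 257.5 kPa (V unchanged).
Step 2 (adiabatic): W = (P₁V₁ − P₂V₂)/(γ−1) = (8805 − 12633)/0.667 = -5742 J.
W_total = 0 − 5742 = -5742 J.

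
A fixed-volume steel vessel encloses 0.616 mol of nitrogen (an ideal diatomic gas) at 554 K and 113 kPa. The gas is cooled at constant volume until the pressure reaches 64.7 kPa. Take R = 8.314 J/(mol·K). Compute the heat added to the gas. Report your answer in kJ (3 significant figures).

Q ≈ -3.03 kJ

Constant volume ⇒ W = 0, so Q = ΔU = nCᵥΔT with Cᵥ = 5R/2 = 20.79 J/(mol·K).
At constant V, T₂/T₁ = P₂/P₁ ⇒ ΔT = T₁(P₂/P₁ − 1) = 554·(64.7/113 − 1) = -236.8 K.
ΔU = (0.616)(20.79)(-236.8) = -3032 J.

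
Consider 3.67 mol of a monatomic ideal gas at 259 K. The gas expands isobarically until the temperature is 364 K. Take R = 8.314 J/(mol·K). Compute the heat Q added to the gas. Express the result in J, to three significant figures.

Isobaric: W = nRΔT = (3.67)(8.314)(105) = 3204 J.
ΔU = nCᵥΔT with Cᵥ = 3R/2: ΔU = (3.67)(12.47)(105) = 4806 J.
Q = ΔU + W = 4806 + 3204 = 8009 J.

Q ≈ 8010 J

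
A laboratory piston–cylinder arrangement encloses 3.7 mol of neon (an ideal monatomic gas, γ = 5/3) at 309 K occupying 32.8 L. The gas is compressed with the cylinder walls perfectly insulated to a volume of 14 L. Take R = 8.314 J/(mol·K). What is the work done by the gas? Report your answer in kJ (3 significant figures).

W ≈ -10.9 kJ

Adiabatic: TV^(γ−1) = const with γ = 5/3.
T₂ = T₁ (V₁/V₂)^(γ−1) = 309 × (32.8/14)^0.667 = 309 × 1.764 = 545.1 K.
W_by = nCᵥ(T₁ − T₂) = (3.7)(12.47)(309 − 545.1) = -10893 J.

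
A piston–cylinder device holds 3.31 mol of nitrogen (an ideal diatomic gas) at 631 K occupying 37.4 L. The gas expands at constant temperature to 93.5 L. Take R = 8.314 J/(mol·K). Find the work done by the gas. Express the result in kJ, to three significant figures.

Isothermal: W = nRT ln(V₂/V₁).
W = (3.31)(8.314)(631) × ln(93.5/37.4)
  = 17365 × 0.9163
W_by_gas = 15911 J.

W ≈ 15.9 kJ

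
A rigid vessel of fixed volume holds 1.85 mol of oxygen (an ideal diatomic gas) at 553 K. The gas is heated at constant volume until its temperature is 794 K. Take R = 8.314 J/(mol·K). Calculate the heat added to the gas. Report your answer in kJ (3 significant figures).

Constant volume ⇒ W = 0, so Q = ΔU = nCᵥΔT with Cᵥ = 5R/2 = 20.79 J/(mol·K).
ΔU = (1.85)(20.79)(794 − 553) = 9267 J.

Q ≈ 9.27 kJ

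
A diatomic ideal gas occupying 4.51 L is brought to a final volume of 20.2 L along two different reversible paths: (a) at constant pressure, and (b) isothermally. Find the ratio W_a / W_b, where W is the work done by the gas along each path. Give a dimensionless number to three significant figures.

W_a / W_b ≈ 2.32

Path (a) isobaric: W = P₁(V₂ − V₁) → W_a/(P₁V₁) = 3.479.
Path (b) isothermal: W = P₁V₁ ln(V₂/V₁) → W_b/(P₁V₁) = 1.499.
W_a / W_b = 3.479 / 1.499 = 2.32.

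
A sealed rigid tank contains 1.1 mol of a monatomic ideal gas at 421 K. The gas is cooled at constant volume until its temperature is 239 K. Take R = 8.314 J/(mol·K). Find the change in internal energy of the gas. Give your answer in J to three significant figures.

Constant volume ⇒ W = 0, so Q = ΔU = nCᵥΔT with Cᵥ = 3R/2 = 12.47 J/(mol·K).
ΔU = (1.1)(12.47)(239 − 421) = -2497 J.

ΔU ≈ -2500 J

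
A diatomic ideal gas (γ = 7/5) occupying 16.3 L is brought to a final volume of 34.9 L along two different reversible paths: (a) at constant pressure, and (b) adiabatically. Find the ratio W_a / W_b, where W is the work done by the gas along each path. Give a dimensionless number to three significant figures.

W_a / W_b ≈ 1.74

Path (a) isobaric: W = P₁(V₂ − V₁) → W_a/(P₁V₁) = 1.141.
Path (b) adiabatic: W = P₁V₁(1 − (V₁/V₂)^(γ−1))/(γ−1) → W_b/(P₁V₁) = 0.6563.
W_a / W_b = 1.141 / 0.6563 = 1.739.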